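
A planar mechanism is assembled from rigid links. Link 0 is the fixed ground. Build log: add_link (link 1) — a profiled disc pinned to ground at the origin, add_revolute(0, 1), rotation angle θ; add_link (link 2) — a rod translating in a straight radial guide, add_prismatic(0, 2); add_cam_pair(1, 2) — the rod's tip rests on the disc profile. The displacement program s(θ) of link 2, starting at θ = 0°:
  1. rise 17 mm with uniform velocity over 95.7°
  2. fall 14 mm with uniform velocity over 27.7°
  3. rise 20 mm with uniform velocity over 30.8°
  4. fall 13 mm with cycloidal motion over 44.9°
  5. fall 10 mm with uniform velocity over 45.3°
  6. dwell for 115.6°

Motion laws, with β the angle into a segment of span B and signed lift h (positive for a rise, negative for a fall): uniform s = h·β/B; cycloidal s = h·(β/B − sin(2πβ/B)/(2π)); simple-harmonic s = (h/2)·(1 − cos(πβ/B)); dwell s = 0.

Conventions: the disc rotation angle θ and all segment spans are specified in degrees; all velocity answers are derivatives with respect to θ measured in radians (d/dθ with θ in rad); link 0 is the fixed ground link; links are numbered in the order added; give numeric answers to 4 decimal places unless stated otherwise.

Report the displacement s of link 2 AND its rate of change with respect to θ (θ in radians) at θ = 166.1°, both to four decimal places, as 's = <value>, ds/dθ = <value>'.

seg 1 [0°–95.7°] uniform, h=17: full span → s += 17 → s = 17.0000
seg 2 [95.7°–123.4°] uniform, h=-14: full span → s += -14 → s = 3.0000
seg 3 [123.4°–154.2°] uniform, h=20: full span → s += 20 → s = 23.0000
seg 4 [154.2°–199.1°] cycloidal, h=-13: θ=166.1° here. β=11.9, B=44.9. -13·(0.2650 − sin(2π·0.2650)/(2π)) = -1.3856 → s = 21.6144
velocity in seg [154.2°–199.1°] (cycloidal), θ in radians: β = 11.9° = 0.2077 rad, B = 44.9° = 0.7837 rad; ds/dθ = (h/B)(1 − cos(2πβ/B)) = ((-13)/0.7837)(1 − cos(2π·0.2650)) = -18.153606 mm/rad

s = 21.6144, ds/dθ = -18.1536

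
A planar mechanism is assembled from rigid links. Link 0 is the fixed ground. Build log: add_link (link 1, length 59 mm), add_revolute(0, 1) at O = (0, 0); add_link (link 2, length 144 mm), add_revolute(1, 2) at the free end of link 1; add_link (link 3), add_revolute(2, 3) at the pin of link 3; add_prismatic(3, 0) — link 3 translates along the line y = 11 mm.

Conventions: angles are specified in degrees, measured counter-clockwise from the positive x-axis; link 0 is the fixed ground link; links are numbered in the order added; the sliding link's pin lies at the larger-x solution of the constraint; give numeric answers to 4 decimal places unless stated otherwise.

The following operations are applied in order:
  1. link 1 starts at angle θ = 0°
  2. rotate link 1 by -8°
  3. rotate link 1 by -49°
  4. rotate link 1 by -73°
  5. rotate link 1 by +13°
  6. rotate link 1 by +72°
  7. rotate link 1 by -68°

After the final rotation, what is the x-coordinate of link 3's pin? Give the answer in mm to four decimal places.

geometry: r = 59 mm, L = 144 mm, e = 11 mm; θ starts at 0°
rotate link 1 by -8°: θ ← 0° -8° = -8°
rotate link 1 by -49°: θ ← -8° -49° = -57°
rotate link 1 by -73°: θ ← -57° -73° = -130°
rotate link 1 by +13°: θ ← -130° +13° = -117°
rotate link 1 by +72°: θ ← -117° +72° = -45°
rotate link 1 by -68°: θ ← -45° -68° = -113°
crank pin P = (r cos θ, r sin θ) = (-23.053137, -54.309786)
h = r sin θ − e = -54.309786 − 11 = -65.309786
x = r cos θ + √(L² − h²) = -23.053137 + 128.337959 = 105.284823

105.2848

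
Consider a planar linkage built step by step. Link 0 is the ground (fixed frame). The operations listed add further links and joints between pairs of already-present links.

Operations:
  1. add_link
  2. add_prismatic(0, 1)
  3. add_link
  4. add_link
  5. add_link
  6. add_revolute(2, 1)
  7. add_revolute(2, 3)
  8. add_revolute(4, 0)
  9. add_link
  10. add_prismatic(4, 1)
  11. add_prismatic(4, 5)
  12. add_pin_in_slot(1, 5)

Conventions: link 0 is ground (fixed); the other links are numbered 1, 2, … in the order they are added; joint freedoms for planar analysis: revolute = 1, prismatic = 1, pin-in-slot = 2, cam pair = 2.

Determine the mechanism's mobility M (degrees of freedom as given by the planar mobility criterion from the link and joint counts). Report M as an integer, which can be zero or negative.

link 0 = ground. State L|J1|J2 = 1|0|0
+link1  2|0|0
P(0,1) f=1→J1  2|1|0
+link2  3|1|0
+link3  4|1|0
+link4  5|1|0
R(2,1) f=1→J1  5|2|0
R(2,3) f=1→J1  5|3|0
R(4,0) f=1→J1  5|4|0
+link5  6|4|0
P(4,1) f=1→J1  6|5|0
P(4,5) f=1→J1  6|6|0
PS(1,5) f=2→J2  6|6|1
M = 3(6−1)−2·6−1 = 15−12−1 = 2

M = 2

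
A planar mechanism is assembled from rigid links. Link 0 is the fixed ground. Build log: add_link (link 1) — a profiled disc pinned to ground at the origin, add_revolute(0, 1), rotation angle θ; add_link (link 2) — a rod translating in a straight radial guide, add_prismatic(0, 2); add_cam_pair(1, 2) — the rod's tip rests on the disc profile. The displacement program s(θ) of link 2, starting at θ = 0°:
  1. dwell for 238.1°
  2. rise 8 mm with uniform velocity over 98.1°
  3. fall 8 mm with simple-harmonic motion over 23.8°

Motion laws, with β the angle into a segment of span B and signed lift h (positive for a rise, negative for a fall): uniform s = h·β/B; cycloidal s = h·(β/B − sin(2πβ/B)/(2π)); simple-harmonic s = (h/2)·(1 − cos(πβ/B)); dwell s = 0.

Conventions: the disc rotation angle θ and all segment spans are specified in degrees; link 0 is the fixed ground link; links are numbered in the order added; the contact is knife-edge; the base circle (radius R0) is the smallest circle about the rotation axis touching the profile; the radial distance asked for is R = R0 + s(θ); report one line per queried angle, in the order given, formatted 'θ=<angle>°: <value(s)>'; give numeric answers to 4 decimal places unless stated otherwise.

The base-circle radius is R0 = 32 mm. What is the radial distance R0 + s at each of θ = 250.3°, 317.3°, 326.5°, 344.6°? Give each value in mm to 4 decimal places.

seg 1 [0°–238.1°] dwell: s stays 0.0000
seg 2 [238.1°–336.2°] uniform, h=8: θ=250.3° here. β=12.2, B=98.1. 8·12.2/98.1 = 0.9949 → s = 0.9949
seg 2 [238.1°–336.2°] uniform, h=8: θ=317.3° here. β=79.2, B=98.1. 8·79.2/98.1 = 6.4587 → s = 6.4587
seg 2 [238.1°–336.2°] uniform, h=8: θ=326.5° here. β=88.4, B=98.1. 8·88.4/98.1 = 7.2090 → s = 7.2090
seg 2 [238.1°–336.2°] uniform, h=8: full span → s += 8 → s = 8.0000
seg 3 [336.2°–360°] simple-harmonic, h=-8: θ=344.6° here. β=8.4, B=23.8. -8/2·(1 − cos(π·0.3529)) = -2.2170 → s = 5.7830
θ=250.3°: R = R0 + s = 32 + 0.9949 = 32.9949
θ=317.3°: R = R0 + s = 32 + 6.4587 = 38.4587
θ=326.5°: R = R0 + s = 32 + 7.2090 = 39.2090
θ=344.6°: R = R0 + s = 32 + 5.7830 = 37.7830

θ=250.3°: 32.9949
θ=317.3°: 38.4587
θ=326.5°: 39.2090
θ=344.6°: 37.7830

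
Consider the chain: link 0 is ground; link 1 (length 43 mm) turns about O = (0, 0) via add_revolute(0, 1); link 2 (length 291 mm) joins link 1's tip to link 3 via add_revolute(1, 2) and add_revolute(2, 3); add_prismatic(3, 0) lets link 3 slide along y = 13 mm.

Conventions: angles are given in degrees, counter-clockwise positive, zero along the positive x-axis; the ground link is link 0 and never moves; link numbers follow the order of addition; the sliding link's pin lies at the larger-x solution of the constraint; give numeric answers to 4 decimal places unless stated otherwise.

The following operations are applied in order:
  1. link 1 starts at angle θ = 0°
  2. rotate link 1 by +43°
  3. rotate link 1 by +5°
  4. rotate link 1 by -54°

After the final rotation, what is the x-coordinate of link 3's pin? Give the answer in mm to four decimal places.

geometry: r = 43 mm, L = 291 mm, e = 13 mm; θ starts at 0°
rotate link 1 by +43°: θ ← 0° +43° = 43°
rotate link 1 by +5°: θ ← 43° +5° = 48°
rotate link 1 by -54°: θ ← 48° -54° = -6°
crank pin P = (r cos θ, r sin θ) = (42.764442, -4.494724)
h = r sin θ − e = -4.494724 − 13 = -17.494724
x = r cos θ + √(L² − h²) = 42.764442 + 290.473638 = 333.238080

333.2381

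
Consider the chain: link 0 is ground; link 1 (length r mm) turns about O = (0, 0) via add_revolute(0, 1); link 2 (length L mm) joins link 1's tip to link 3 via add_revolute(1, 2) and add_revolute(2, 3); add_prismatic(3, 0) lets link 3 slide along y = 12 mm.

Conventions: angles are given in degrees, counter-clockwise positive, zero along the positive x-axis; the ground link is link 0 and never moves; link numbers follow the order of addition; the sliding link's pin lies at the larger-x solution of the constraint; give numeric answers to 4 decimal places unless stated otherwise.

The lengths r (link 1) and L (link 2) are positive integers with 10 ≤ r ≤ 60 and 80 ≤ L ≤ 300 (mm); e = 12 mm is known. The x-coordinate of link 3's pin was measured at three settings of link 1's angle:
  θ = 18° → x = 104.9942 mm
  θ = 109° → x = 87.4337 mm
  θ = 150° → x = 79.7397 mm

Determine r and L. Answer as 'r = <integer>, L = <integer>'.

constraint per measurement: (x − r cos θ)² + (r sin θ − e)² = L²
subtracting the θ₁ and θ₂ equations cancels the r² and L² terms:
r = (x₁² − x₂²) / (2[(x₁cos θ₁ + e sin θ₁) − (x₂cos θ₂ + e sin θ₂)]) = 14.0000 → r = 14
L² = (x₁ − r cos θ₁)² + (r sin θ₁ − e)² = 8464.0006 → L = 92.0000 → L = 92
check at θ₃=150°: x = 79.7397 (printed 79.7397) ✓

r = 14, L = 92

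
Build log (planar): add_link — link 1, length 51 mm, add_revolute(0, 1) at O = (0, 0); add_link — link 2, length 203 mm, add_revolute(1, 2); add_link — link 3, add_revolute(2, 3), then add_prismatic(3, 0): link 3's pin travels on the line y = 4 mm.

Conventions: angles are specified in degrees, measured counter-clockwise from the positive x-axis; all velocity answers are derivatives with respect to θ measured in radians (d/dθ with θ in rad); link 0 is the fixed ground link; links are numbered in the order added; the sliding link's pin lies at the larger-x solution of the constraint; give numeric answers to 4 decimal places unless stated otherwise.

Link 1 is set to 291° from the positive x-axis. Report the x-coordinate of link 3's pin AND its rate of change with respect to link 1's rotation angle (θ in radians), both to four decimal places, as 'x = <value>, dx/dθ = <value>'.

geometry: r = 51 mm, L = 203 mm, e = 4 mm
crank pin P = (r cos θ, r sin θ) = (18.276765, -47.612602)
h = r sin θ − e = -47.612602 − 4 = -51.612602
x = r cos θ + √(L² − h²) = 18.276765 + 196.329161 = 214.605926
dx/dθ = −r sin θ − h·r cos θ/√(L² − h²) (θ in radians; h = -51.612602) = 52.417346

x = 214.6059, dx/dθ = 52.4173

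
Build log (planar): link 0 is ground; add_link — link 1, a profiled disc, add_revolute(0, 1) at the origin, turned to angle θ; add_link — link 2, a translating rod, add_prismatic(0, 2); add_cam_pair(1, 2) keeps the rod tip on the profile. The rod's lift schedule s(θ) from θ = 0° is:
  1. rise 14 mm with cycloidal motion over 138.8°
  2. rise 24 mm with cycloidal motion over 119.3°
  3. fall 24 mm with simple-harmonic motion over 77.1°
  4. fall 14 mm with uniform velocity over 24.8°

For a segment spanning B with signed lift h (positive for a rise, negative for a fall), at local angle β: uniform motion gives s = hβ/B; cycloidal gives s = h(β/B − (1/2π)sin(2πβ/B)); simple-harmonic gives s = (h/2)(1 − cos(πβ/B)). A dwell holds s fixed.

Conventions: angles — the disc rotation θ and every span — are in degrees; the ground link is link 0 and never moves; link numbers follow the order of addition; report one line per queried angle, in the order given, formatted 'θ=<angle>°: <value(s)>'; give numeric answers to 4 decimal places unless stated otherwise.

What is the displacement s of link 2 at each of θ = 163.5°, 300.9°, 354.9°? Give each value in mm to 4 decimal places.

seg 1 [0°–138.8°] cycloidal, h=14: full span → s += 14 → s = 14.0000
seg 2 [138.8°–258.1°] cycloidal, h=24: θ=163.5° here. β=24.7, B=119.3. 24·(0.2070 − sin(2π·0.2070)/(2π)) = 1.2876 → s = 15.2876
seg 2 [138.8°–258.1°] cycloidal, h=24: full span → s += 24 → s = 38.0000
seg 3 [258.1°–335.2°] simple-harmonic, h=-24: θ=300.9° here. β=42.8, B=77.1. -24/2·(1 − cos(π·0.5551)) = -14.0677 → s = 23.9323
seg 3 [258.1°–335.2°] simple-harmonic, h=-24: full span → s += -24 → s = 14.0000
seg 4 [335.2°–360°] uniform, h=-14: θ=354.9° here. β=19.7, B=24.8. -14·19.7/24.8 = -11.1210 → s = 2.8790

θ=163.5°: 15.2876
θ=300.9°: 23.9323
θ=354.9°: 2.8790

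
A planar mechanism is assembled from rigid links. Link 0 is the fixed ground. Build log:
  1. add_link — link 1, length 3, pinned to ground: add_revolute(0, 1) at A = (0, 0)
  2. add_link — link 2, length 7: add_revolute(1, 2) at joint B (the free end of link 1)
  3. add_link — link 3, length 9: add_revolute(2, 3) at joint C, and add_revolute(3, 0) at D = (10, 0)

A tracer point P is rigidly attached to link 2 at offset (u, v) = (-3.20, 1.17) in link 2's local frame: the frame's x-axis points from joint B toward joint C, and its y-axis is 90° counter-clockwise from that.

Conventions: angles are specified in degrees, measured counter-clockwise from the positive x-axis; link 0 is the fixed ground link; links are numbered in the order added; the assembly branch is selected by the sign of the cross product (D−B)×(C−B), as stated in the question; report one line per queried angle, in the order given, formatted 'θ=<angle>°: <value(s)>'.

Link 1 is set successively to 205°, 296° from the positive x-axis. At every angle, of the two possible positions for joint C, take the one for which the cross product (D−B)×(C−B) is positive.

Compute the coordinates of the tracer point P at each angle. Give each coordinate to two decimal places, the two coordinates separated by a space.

A=(0,0), D=(10.00,0)
θ=205°: B = A + 3.00·(cos205°, sin205°) = (-2.7189, -1.2679)
θ=205°: |BD| = 12.7820
θ=205°: circle(B,7.00) ∩ circle(D,9.00): a=5.1392, h=4.7527
θ=205°:   candidates: C₊=(1.9235,3.9712) cross=60.749; C₋=(2.8664,-5.4874) cross=-60.749
θ=205°:   branch + wants cross > 0 → take C=(1.9235,3.9712) (cross=60.749)
θ=205°: ex = (C−B)/|BC| = (0.6632,0.7484); ey = (-0.7484,0.6632)
θ=205°: P = B + -3.20·ex + 1.17·ey = (-5.7169,-2.8869)
θ=296°: B = A + 3.00·(cos296°, sin296°) = (1.3151, -2.6964)
θ=296°: |BD| = 9.0938
θ=296°: circle(B,7.00) ∩ circle(D,9.00): a=2.7875, h=6.4211
θ=296°:   candidates: C₊=(2.0734,4.2624) cross=58.392; C₋=(5.8811,-8.0022) cross=-58.392
θ=296°:   branch + wants cross > 0 → take C=(2.0734,4.2624) (cross=58.392)
θ=296°: ex = (C−B)/|BC| = (0.1083,0.9941); ey = (-0.9941,0.1083)
θ=296°: P = B + -3.20·ex + 1.17·ey = (-0.1946,-5.7508)

θ=205°: -5.72 -2.89
θ=296°: -0.19 -5.75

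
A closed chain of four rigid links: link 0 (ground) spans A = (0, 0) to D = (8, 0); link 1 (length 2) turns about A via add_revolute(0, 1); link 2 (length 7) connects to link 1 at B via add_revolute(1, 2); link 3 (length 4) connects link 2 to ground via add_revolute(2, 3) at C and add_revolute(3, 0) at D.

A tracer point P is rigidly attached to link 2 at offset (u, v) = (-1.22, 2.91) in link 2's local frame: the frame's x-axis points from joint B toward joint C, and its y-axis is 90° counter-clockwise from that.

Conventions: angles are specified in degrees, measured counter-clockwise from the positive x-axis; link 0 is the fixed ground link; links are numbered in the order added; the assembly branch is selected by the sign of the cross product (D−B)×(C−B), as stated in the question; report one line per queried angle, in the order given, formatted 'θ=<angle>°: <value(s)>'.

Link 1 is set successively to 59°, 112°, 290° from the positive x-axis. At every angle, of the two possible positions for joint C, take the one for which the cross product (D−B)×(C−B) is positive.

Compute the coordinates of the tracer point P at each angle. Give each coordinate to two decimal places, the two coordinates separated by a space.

A=(0,0), D=(8.00,0)
θ=59°: B = A + 2.00·(cos59°, sin59°) = (1.0301, 1.7143)
θ=59°: |BD| = 7.1777
θ=59°: circle(B,7.00) ∩ circle(D,4.00): a=5.8876, h=3.7863
θ=59°:   candidates: C₊=(7.6516,3.9848) cross=27.177; C₋=(5.8430,-3.3686) cross=-27.177
θ=59°:   branch + wants cross > 0 → take C=(7.6516,3.9848) (cross=27.177)
θ=59°: ex = (C−B)/|BC| = (0.9459,0.3244); ey = (-0.3244,0.9459)
θ=59°: P = B + -1.22·ex + 2.91·ey = (-1.0678,4.0713)
θ=112°: B = A + 2.00·(cos112°, sin112°) = (-0.7492, 1.8544)
θ=112°: |BD| = 8.9436
θ=112°: circle(B,7.00) ∩ circle(D,4.00): a=6.3167, h=3.0165
θ=112°:   candidates: C₊=(6.0557,3.4956) cross=26.979; C₋=(4.8048,-2.4063) cross=-26.979
θ=112°:   branch + wants cross > 0 → take C=(6.0557,3.4956) (cross=26.979)
θ=112°: ex = (C−B)/|BC| = (0.9721,0.2345); ey = (-0.2345,0.9721)
θ=112°: P = B + -1.22·ex + 2.91·ey = (-2.6175,4.3972)
θ=290°: B = A + 2.00·(cos290°, sin290°) = (0.6840, -1.8794)
θ=290°: |BD| = 7.5535
θ=290°: circle(B,7.00) ∩ circle(D,4.00): a=5.9612, h=3.6694
θ=290°:   candidates: C₊=(5.5448,3.1578) cross=27.717; C₋=(7.3707,-3.9502) cross=-27.717
θ=290°:   branch + wants cross > 0 → take C=(5.5448,3.1578) (cross=27.717)
θ=290°: ex = (C−B)/|BC| = (0.6944,0.7196); ey = (-0.7196,0.6944)
θ=290°: P = B + -1.22·ex + 2.91·ey = (-2.2572,-0.7366)

θ=59°: -1.07 4.07
θ=112°: -2.62 4.40
θ=290°: -2.26 -0.74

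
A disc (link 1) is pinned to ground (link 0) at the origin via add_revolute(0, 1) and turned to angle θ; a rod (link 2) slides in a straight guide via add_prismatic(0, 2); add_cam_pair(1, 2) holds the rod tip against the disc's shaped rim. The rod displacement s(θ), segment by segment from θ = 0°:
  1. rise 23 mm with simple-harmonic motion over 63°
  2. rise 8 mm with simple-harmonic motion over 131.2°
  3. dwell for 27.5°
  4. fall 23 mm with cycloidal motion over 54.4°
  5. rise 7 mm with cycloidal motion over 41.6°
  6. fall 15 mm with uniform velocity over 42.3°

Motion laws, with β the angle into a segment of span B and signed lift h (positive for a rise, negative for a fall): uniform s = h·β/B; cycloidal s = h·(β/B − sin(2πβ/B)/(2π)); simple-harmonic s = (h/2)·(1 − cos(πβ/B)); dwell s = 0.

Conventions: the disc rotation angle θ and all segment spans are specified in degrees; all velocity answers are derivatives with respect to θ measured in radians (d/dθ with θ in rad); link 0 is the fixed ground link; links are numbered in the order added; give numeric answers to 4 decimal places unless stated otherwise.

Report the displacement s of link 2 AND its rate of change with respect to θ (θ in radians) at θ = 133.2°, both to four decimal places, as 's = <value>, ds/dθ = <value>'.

segment 1 (0° to 63°, simple-harmonic, h = 23) is passed completely: s = 0.0000 + (23) = 23.0000
θ = 133.2° falls in segment 2 (63° to 194.2°, simple-harmonic, h = 8): β = 133.2 − 63 = 70.2°, B = 131.2°; Δs = 8/2·(1 − cos(π·0.5351)) = 4.4397; s = 23.0000 + 4.4397 = 27.4397
velocity in seg [63°–194.2°] (simple-harmonic), θ in radians: β = 70.2° = 1.2252 rad, B = 131.2° = 2.2899 rad; ds/dθ = (πh/(2B)) sin(πβ/B) = (π·8/(2·2.2899)) sin(π·0.5351) = 5.454548 mm/rad

s = 27.4397, ds/dθ = 5.4545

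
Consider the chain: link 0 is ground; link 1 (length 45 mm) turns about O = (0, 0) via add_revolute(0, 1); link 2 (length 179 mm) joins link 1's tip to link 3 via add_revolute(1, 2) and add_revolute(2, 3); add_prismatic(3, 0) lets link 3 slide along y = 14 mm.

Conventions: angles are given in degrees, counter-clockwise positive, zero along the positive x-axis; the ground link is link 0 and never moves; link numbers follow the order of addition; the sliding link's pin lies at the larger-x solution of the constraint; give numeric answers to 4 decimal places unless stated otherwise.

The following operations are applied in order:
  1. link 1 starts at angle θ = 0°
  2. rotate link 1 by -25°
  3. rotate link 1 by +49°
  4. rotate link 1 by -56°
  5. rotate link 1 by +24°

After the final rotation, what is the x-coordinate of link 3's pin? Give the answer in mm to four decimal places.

geometry: r = 45 mm, L = 179 mm, e = 14 mm; θ starts at 0°
rotate link 1 by -25°: θ ← 0° -25° = -25°
rotate link 1 by +49°: θ ← -25° +49° = 24°
rotate link 1 by -56°: θ ← 24° -56° = -32°
rotate link 1 by +24°: θ ← -32° +24° = -8°
crank pin P = (r cos θ, r sin θ) = (44.562063, -6.262790)
h = r sin θ − e = -6.262790 − 14 = -20.262790
x = r cos θ + √(L² − h²) = 44.562063 + 177.849429 = 222.411492

222.4115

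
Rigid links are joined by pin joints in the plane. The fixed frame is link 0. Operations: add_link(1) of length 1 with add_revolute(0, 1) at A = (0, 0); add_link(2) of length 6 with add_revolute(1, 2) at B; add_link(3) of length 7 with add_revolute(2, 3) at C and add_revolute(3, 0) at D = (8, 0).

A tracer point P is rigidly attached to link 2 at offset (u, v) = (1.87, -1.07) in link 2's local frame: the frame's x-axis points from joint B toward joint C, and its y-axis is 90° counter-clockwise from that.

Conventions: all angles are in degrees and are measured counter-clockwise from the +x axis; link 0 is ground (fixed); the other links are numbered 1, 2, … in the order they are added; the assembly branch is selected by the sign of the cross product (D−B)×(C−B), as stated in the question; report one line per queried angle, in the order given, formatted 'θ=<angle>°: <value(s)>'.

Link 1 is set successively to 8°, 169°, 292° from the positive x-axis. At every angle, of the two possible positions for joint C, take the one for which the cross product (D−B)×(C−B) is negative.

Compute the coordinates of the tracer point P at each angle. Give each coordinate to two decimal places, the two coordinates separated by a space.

A=(0,0), D=(8.00,0)
θ=8°: B = A + 1.00·(cos8°, sin8°) = (0.9903, 0.1392)
θ=8°: |BD| = 7.0111
θ=8°: circle(B,6.00) ∩ circle(D,7.00): a=2.5785, h=5.4177
θ=8°:   candidates: C₊=(3.6758,5.5046) cross=37.984; C₋=(3.4607,-5.3287) cross=-37.984
θ=8°:   branch - wants cross < 0 → take C=(3.4607,-5.3287) (cross=-37.984)
θ=8°: ex = (C−B)/|BC| = (0.4117,-0.9113); ey = (0.9113,0.4117)
θ=8°: P = B + 1.87·ex + -1.07·ey = (0.7851,-2.0055)
θ=169°: B = A + 1.00·(cos169°, sin169°) = (-0.9816, 0.1908)
θ=169°: |BD| = 8.9837
θ=169°: circle(B,6.00) ∩ circle(D,7.00): a=3.7683, h=4.6690
θ=169°:   candidates: C₊=(2.8850,4.7788) cross=41.945; C₋=(2.6866,-4.5572) cross=-41.945
θ=169°:   branch - wants cross < 0 → take C=(2.6866,-4.5572) (cross=-41.945)
θ=169°: ex = (C−B)/|BC| = (0.6114,-0.7913); ey = (0.7913,0.6114)
θ=169°: P = B + 1.87·ex + -1.07·ey = (-0.6851,-1.9432)
θ=292°: B = A + 1.00·(cos292°, sin292°) = (0.3746, -0.9272)
θ=292°: |BD| = 7.6816
θ=292°: circle(B,6.00) ∩ circle(D,7.00): a=2.9946, h=5.1993
θ=292°:   candidates: C₊=(2.7197,4.5955) cross=39.938; C₋=(3.9749,-5.7270) cross=-39.938
θ=292°:   branch - wants cross < 0 → take C=(3.9749,-5.7270) (cross=-39.938)
θ=292°: ex = (C−B)/|BC| = (0.6000,-0.8000); ey = (0.8000,0.6000)
θ=292°: P = B + 1.87·ex + -1.07·ey = (0.6407,-3.0652)

θ=8°: 0.79 -2.01
θ=169°: -0.69 -1.94
θ=292°: 0.64 -3.07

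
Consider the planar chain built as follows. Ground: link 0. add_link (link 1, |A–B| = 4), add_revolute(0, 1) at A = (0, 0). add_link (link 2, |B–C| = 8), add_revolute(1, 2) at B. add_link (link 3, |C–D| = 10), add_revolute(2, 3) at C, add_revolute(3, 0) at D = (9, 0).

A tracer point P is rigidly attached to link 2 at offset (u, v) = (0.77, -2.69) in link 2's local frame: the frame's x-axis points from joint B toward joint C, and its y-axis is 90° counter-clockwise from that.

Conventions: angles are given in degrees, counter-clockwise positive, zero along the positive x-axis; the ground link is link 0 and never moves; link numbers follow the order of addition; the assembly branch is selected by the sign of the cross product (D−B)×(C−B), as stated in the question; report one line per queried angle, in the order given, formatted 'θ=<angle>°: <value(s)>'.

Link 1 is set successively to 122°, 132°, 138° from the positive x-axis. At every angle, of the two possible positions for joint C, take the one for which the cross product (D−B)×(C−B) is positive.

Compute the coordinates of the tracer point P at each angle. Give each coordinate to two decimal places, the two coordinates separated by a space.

A=(0,0), D=(9.00,0)
θ=122°: B = A + 4.00·(cos122°, sin122°) = (-2.1197, 3.3922)
θ=122°: |BD| = 11.6256
θ=122°: circle(B,8.00) ∩ circle(D,10.00): a=4.2645, h=6.7686
θ=122°:   candidates: C₊=(3.9342,8.6219) cross=78.689; C₋=(-0.0158,-4.3262) cross=-78.689
θ=122°:   branch + wants cross > 0 → take C=(3.9342,8.6219) (cross=78.689)
θ=122°: ex = (C−B)/|BC| = (0.7567,0.6537); ey = (-0.6537,0.7567)
θ=122°: P = B + 0.77·ex + -2.69·ey = (0.2215,1.8599)
θ=132°: B = A + 4.00·(cos132°, sin132°) = (-2.6765, 2.9726)
θ=132°: |BD| = 12.0490
θ=132°: circle(B,8.00) ∩ circle(D,10.00): a=4.5306, h=6.5935
θ=132°:   candidates: C₊=(3.3407,8.2445) cross=79.444; C₋=(0.0873,-4.5348) cross=-79.444
θ=132°:   branch + wants cross > 0 → take C=(3.3407,8.2445) (cross=79.444)
θ=132°: ex = (C−B)/|BC| = (0.7521,0.6590); ey = (-0.6590,0.7521)
θ=132°: P = B + 0.77·ex + -2.69·ey = (-0.3247,1.4567)
θ=138°: B = A + 4.00·(cos138°, sin138°) = (-2.9726, 2.6765)
θ=138°: |BD| = 12.2681
θ=138°: circle(B,8.00) ∩ circle(D,10.00): a=4.6668, h=6.4977
θ=138°:   candidates: C₊=(2.9994,7.9996) cross=79.715; C₋=(0.1642,-4.6829) cross=-79.715
θ=138°:   branch + wants cross > 0 → take C=(2.9994,7.9996) (cross=79.715)
θ=138°: ex = (C−B)/|BC| = (0.7465,0.6654); ey = (-0.6654,0.7465)
θ=138°: P = B + 0.77·ex + -2.69·ey = (-0.6079,1.1808)

θ=122°: 0.22 1.86
θ=132°: -0.32 1.46
θ=138°: -0.61 1.18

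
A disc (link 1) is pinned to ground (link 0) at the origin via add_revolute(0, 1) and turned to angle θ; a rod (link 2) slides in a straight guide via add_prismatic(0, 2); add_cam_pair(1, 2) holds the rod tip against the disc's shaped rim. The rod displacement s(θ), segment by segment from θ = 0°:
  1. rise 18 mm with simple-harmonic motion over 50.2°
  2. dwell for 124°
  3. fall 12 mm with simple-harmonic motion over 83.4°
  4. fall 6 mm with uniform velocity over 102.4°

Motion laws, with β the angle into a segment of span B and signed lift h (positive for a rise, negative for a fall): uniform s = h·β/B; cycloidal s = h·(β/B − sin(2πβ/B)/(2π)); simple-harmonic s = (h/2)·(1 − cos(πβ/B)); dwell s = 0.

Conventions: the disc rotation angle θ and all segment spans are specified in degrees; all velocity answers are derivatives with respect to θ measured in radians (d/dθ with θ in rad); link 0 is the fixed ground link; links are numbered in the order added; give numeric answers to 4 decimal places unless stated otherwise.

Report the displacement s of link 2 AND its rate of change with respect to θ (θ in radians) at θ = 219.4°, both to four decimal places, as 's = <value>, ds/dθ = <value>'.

segment 1 (0° to 50.2°, simple-harmonic, h = 18) is passed completely: s = 0.0000 + (18) = 18.0000
segment 2 (50.2° to 174.2°, dwell): s unchanged at 18.0000
θ = 219.4° falls in segment 3 (174.2° to 257.6°, simple-harmonic, h = -12): β = 219.4 − 174.2 = 45.2°, B = 83.4°; Δs = -12/2·(1 − cos(π·0.5420)) = -6.7888; s = 18.0000 − 6.7888 = 11.2112
velocity in seg [174.2°–257.6°] (simple-harmonic), θ in radians: β = 45.2° = 0.7889 rad, B = 83.4° = 1.4556 rad; ds/dθ = (πh/(2B)) sin(πβ/B) = (π·(-12)/(2·1.4556)) sin(π·0.5420) = -12.837257 mm/rad

s = 11.2112, ds/dθ = -12.8373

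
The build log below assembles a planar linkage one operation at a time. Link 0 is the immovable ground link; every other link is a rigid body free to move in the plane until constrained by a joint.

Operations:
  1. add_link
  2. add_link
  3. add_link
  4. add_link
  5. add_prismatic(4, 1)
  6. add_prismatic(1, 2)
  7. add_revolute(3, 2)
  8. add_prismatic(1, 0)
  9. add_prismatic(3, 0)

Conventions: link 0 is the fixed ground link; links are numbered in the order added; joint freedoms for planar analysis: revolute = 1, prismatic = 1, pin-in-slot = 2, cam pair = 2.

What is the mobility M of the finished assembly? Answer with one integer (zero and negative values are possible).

ground; <1,0,0>
#1 <2,0,0>
#2 <3,0,0>
#3 <4,0,0>
#4 <5,0,0>
P:4↔1 J1 <5,1,0>
P:1↔2 J1 <5,2,0>
R:3↔2 J1 <5,3,0>
P:1↔0 J1 <5,4,0>
P:3↔0 J1 <5,5,0>
3×4 − 2×5 − 1×0 = 2

M = 2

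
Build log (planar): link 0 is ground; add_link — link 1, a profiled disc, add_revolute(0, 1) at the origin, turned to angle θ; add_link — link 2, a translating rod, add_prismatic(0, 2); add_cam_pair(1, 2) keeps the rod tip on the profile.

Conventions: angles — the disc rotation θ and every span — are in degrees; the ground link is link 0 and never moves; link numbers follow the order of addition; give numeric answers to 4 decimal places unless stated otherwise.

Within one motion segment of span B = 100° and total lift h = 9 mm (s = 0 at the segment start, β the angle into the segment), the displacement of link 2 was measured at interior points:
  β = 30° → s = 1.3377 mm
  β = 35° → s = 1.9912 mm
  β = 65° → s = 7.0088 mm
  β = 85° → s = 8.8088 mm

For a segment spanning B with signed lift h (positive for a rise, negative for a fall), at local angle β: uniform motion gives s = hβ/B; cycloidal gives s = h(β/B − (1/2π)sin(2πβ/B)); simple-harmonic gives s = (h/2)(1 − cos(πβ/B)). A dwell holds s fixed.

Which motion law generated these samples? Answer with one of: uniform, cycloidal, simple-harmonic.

candidates at β/B = r: uniform s = h·r (linear in β); cycloidal s = h·(r − sin(2πr)/(2π)); simple-harmonic s = (h/2)(1 − cos(πr))
β=30°: printed 1.3377 | uniform 2.7000, cycloidal 1.3377, simple-harmonic 1.8550
β=35°: printed 1.9912 | uniform 3.1500, cycloidal 1.9912, simple-harmonic 2.4570
β=65°: printed 7.0088 | uniform 5.8500, cycloidal 7.0088, simple-harmonic 6.5430
β=85°: printed 8.8088 | uniform 7.6500, cycloidal 8.8088, simple-harmonic 8.5095
only one law matches every sample → cycloidal

cycloidal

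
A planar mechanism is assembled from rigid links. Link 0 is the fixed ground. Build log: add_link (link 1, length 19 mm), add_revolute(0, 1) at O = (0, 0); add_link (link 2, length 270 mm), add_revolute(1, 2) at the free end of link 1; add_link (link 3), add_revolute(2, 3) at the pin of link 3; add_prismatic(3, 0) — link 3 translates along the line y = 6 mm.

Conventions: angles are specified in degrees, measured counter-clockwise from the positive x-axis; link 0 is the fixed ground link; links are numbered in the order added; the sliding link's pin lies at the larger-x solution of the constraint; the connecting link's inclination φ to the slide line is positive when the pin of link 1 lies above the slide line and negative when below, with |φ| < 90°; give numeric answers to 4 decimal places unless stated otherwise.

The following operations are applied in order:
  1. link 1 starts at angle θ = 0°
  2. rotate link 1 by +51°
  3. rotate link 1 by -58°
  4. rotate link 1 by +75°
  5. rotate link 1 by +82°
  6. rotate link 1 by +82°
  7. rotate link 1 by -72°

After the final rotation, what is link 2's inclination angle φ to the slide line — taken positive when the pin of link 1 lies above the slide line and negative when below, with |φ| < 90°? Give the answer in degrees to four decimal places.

geometry: r = 19 mm, L = 270 mm, e = 6 mm; θ starts at 0°
rotate link 1 by +51°: θ ← 0° +51° = 51°
rotate link 1 by -58°: θ ← 51° -58° = -7°
rotate link 1 by +75°: θ ← -7° +75° = 68°
rotate link 1 by +82°: θ ← 68° +82° = 150°
rotate link 1 by +82°: θ ← 150° +82° = 232°
rotate link 1 by -72°: θ ← 232° -72° = 160°
h = r sin θ − e = 6.498383 − 6 = 0.498383
sin φ = h / L = 0.498383 / 270 = 0.00184586
φ = arcsin(0.00184586) = 0.105760°

0.1058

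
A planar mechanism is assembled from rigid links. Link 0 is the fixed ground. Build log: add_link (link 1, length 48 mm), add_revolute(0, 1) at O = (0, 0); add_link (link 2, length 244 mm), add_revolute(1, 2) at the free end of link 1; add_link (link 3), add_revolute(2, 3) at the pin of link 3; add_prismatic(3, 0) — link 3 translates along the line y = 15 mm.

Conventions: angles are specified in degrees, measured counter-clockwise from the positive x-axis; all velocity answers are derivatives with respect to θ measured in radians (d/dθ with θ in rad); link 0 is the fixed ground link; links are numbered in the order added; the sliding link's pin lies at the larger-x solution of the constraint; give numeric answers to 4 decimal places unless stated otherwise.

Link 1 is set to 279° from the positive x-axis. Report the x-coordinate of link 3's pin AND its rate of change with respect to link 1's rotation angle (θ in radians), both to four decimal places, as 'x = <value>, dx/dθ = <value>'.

geometry: r = 48 mm, L = 244 mm, e = 15 mm
crank pin P = (r cos θ, r sin θ) = (7.508854, -47.409040)
h = r sin θ − e = -47.409040 − 15 = -62.409040
x = r cos θ + √(L² − h²) = 7.508854 + 235.883683 = 243.392537
dx/dθ = −r sin θ − h·r cos θ/√(L² − h²) (θ in radians; h = -62.409040) = 49.395699

x = 243.3925, dx/dθ = 49.3957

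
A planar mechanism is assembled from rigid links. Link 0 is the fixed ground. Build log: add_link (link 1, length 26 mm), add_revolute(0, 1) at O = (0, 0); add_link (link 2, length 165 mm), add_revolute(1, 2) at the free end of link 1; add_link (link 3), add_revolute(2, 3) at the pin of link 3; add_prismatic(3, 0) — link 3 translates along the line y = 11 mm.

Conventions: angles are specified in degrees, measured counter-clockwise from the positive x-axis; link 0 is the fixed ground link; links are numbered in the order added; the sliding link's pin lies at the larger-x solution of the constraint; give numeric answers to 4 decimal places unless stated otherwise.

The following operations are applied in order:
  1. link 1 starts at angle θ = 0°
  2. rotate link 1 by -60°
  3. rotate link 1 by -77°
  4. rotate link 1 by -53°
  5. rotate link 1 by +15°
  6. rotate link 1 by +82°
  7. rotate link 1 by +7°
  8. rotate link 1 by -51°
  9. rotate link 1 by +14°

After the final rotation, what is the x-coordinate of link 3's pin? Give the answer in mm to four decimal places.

geometry: r = 26 mm, L = 165 mm, e = 11 mm; θ starts at 0°
rotate link 1 by -60°: θ ← 0° -60° = -60°
rotate link 1 by -77°: θ ← -60° -77° = -137°
rotate link 1 by -53°: θ ← -137° -53° = -190°
rotate link 1 by +15°: θ ← -190° +15° = -175°
rotate link 1 by +82°: θ ← -175° +82° = -93°
rotate link 1 by +7°: θ ← -93° +7° = -86°
rotate link 1 by -51°: θ ← -86° -51° = -137°
rotate link 1 by +14°: θ ← -137° +14° = -123°
crank pin P = (r cos θ, r sin θ) = (-14.160615, -21.805435)
h = r sin θ − e = -21.805435 − 11 = -32.805435
x = r cos θ + √(L² − h²) = -14.160615 + 161.705917 = 147.545302

147.5453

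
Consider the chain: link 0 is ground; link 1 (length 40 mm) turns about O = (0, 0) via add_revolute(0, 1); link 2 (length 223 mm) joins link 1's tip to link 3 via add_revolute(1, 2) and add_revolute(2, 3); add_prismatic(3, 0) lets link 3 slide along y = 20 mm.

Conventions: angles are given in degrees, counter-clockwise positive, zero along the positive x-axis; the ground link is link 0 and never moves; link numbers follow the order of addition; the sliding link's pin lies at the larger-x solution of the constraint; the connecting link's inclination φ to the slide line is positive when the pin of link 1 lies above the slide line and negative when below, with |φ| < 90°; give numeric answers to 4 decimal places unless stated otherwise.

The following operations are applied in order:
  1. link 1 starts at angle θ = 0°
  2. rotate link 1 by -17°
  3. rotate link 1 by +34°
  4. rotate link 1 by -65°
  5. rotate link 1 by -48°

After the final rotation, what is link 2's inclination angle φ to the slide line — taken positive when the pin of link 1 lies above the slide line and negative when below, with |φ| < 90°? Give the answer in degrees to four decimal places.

geometry: r = 40 mm, L = 223 mm, e = 20 mm; θ starts at 0°
rotate link 1 by -17°: θ ← 0° -17° = -17°
rotate link 1 by +34°: θ ← -17° +34° = 17°
rotate link 1 by -65°: θ ← 17° -65° = -48°
rotate link 1 by -48°: θ ← -48° -48° = -96°
h = r sin θ − e = -39.780876 − 20 = -59.780876
sin φ = h / L = -59.780876 / 223 = -0.26807568
φ = arcsin(-0.26807568) = -15.549790°

-15.5498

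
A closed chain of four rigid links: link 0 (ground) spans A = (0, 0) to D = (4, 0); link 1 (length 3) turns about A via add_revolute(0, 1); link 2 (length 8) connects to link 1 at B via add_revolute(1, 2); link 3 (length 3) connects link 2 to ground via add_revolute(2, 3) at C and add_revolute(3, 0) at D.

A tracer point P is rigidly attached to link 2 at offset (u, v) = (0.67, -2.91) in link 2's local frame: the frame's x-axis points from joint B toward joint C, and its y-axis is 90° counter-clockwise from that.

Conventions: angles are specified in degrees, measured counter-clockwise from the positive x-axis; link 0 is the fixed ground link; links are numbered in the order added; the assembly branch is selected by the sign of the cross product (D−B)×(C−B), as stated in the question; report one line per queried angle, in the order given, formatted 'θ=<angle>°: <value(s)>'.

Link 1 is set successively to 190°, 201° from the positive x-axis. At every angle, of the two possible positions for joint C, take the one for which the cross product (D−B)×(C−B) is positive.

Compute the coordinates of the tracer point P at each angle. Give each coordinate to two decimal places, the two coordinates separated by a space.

A=(0,0), D=(4.00,0)
θ=190°: B = A + 3.00·(cos190°, sin190°) = (-2.9544, -0.5209)
θ=190°: |BD| = 6.9739
θ=190°: circle(B,8.00) ∩ circle(D,3.00): a=7.4302, h=2.9651
θ=190°:   candidates: C₊=(4.2336,2.9909) cross=20.678; C₋=(4.6765,-2.9227) cross=-20.678
θ=190°:   branch + wants cross > 0 → take C=(4.2336,2.9909) (cross=20.678)
θ=190°: ex = (C−B)/|BC| = (0.8985,0.4390); ey = (-0.4390,0.8985)
θ=190°: P = B + 0.67·ex + -2.91·ey = (-1.0750,-2.8415)
θ=201°: B = A + 3.00·(cos201°, sin201°) = (-2.8007, -1.0751)
θ=201°: |BD| = 6.8852
θ=201°: circle(B,8.00) ∩ circle(D,3.00): a=7.4367, h=2.9489
θ=201°:   candidates: C₊=(4.0843,2.9988) cross=20.304; C₋=(5.0052,-2.8266) cross=-20.304
θ=201°:   branch + wants cross > 0 → take C=(4.0843,2.9988) (cross=20.304)
θ=201°: ex = (C−B)/|BC| = (0.8606,0.5092); ey = (-0.5092,0.8606)
θ=201°: P = B + 0.67·ex + -2.91·ey = (-0.7422,-3.2383)

θ=190°: -1.07 -2.84
θ=201°: -0.74 -3.24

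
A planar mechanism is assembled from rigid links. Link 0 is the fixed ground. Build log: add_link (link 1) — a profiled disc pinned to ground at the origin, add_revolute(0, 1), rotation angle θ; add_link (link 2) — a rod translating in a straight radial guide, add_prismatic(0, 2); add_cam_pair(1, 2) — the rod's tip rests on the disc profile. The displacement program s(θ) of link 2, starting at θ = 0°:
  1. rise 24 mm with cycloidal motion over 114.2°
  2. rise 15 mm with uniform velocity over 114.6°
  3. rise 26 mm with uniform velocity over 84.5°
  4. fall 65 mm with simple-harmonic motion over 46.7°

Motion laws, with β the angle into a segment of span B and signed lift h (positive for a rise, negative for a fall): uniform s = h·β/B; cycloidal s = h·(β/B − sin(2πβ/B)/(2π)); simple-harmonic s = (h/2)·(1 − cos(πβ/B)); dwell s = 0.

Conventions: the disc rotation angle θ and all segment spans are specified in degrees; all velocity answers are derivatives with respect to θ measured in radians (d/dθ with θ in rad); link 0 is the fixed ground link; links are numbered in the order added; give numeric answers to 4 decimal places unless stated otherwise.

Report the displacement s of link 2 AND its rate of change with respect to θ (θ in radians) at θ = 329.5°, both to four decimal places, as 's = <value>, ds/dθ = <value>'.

seg 1 [0°–114.2°] cycloidal, h=24: full span → s += 24 → s = 24.0000
seg 2 [114.2°–228.8°] uniform, h=15: full span → s += 15 → s = 39.0000
seg 3 [228.8°–313.3°] uniform, h=26: full span → s += 26 → s = 65.0000
seg 4 [313.3°–360°] simple-harmonic, h=-65: θ=329.5° here. β=16.2, B=46.7. -65/2·(1 − cos(π·0.3469)) = -17.4635 → s = 47.5365
velocity in seg [313.3°–360°] (simple-harmonic), θ in radians: β = 16.2° = 0.2827 rad, B = 46.7° = 0.8151 rad; ds/dθ = (πh/(2B)) sin(πβ/B) = (π·(-65)/(2·0.8151)) sin(π·0.3469) = -111.054270 mm/rad

s = 47.5365, ds/dθ = -111.0543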